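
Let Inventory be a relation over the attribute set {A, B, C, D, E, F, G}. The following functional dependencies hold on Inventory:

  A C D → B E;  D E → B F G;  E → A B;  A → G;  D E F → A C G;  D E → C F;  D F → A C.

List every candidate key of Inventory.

{D, E}, {D, F}, {A, C, D}

{D, E}⁺: DE→BFG adds B, F, G; E→AB adds A; DEF→ACG adds C → {A, B, C, D, E, F, G}.
{D, F}⁺: DF→AC adds A, C; ACD→BE adds B, E; DE→BFG adds G → {A, B, C, D, E, F, G}.
{A, C, D}⁺: ACD→BE adds B, E; DE→BFG adds F, G → {A, B, C, D, E, F, G}.
Any other superkey contains one of these as a subset, so there are no further candidate keys.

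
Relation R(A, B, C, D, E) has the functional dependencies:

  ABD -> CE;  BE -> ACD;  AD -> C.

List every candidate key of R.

{B, E}, {A, B, D}

{B, E}⁺: BE→ACD adds A, C, D → {A, B, C, D, E}. Minimal: {E}⁺ = {E}; {B}⁺ = {B} — none reach the full schema.
{A, B, D}⁺: ABD→CE adds C, E → {A, B, C, D, E}. Minimal: {B, D}⁺ = {B, D}; {A, D}⁺ = {A, C, D}; {A, B}⁺ = {A, B} — none reach the full schema.
Any other superkey contains one of these as a subset, so there are no further candidate keys.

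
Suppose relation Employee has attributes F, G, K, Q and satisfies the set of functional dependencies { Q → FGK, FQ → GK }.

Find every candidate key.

{Q}

Attribute Q never appears on the right-hand side of any dependency, so Q must belong to every candidate key.
{Q}⁺ = {F, G, K, Q}, which is all of the schema, so {Q} is the only candidate key.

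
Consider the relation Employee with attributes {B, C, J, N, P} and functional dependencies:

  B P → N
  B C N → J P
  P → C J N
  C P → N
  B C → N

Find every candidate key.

{B, C}⁺: BC→N adds N; BCN→JP adds J, P → {B, C, J, N, P}. Minimal: {C}⁺ = {C}; {B}⁺ = {B} — none reach the full schema.
{B, P}⁺: BP→N adds N; P→CJN adds C, J → {B, C, J, N, P}. Minimal: {P}⁺ = {C, J, N, P}; {B}⁺ = {B} — none reach the full schema.

(B, C), (B, P)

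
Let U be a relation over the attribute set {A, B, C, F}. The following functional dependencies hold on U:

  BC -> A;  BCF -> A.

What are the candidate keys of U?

{B, C, F}⁺: BC→A adds A → {A, B, C, F}.

{B, C, F}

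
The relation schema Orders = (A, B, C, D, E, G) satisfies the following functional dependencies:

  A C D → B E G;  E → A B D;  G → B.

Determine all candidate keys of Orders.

(C, E), (A, C, D)

{C, E}⁺: E→ABD adds A, B, D; ACD→BEG adds G → {A, B, C, D, E, G}. Minimal: {E}⁺ = {A, B, D, E}; {C}⁺ = {C} — none reach the full schema.
{A, C, D}⁺: ACD→BEG adds B, E, G → {A, B, C, D, E, G}. Minimal: {C, D}⁺ = {C, D}; {A, D}⁺ = {A, D}; {A, C}⁺ = {A, C} — none reach the full schema.
Any other superkey contains one of these as a subset, so there are no further candidate keys.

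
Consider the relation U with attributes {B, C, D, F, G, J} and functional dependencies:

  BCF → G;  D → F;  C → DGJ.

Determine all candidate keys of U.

Attributes B, C never appear on any right-hand side, so every candidate key must contain {B, C}.
{B, C}⁺ = {B, C, D, F, G, J}, which is all of the schema, so {B, C} is the only candidate key.

{B, C}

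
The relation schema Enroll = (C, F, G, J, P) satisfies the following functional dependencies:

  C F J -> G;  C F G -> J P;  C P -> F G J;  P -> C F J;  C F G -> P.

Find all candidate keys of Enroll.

{P}⁺: P→CFJ adds C, F, J; CFJ→G adds G → {C, F, G, J, P}.
{C, F, G}⁺: CFG→JP adds J, P → {C, F, G, J, P}. Minimal: {F, G}⁺ = {F, G}; {C, G}⁺ = {C, G}; {C, F}⁺ = {C, F} — none reach the full schema.
{C, F, J}⁺: CFJ→G adds G; CFG→JP adds P → {C, F, G, J, P}. Minimal: {F, J}⁺ = {F, J}; {C, J}⁺ = {C, J}; {C, F}⁺ = {C, F} — none reach the full schema.
Any other superkey contains one of these as a subset, so there are no further candidate keys.

(P), (C, F, G), (C, F, J)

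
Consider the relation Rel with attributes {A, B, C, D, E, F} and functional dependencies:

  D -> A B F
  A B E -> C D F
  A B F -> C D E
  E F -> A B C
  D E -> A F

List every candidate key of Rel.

{D}; {E, F}; {A, B, E}; {A, B, F}

{D}⁺: D→ABF adds A, B, F; ABF→CDE adds C, E → {A, B, C, D, E, F}.
{E, F}⁺: EF→ABC adds A, B, C; ABE→CDF adds D → {A, B, C, D, E, F}.
{A, B, E}⁺: ABE→CDF adds C, D, F → {A, B, C, D, E, F}.
{A, B, F}⁺: ABF→CDE adds C, D, E → {A, B, C, D, E, F}.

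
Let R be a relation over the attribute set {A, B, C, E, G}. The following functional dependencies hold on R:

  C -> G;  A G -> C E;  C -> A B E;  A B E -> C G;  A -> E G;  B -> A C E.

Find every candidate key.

{A}, {B}, {C}

{A}⁺: A→EG adds E, G; AG→CE adds C; C→ABE adds B → {A, B, C, E, G}.
{B}⁺: B→ACE adds A, C, E; C→G adds G → {A, B, C, E, G}.
{C}⁺: C→G adds G; C→ABE adds A, B, E → {A, B, C, E, G}.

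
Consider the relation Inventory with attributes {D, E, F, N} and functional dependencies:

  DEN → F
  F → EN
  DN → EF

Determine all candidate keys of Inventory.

Attribute D never appears on the right-hand side of any dependency, so D must belong to every candidate key.
{D}⁺ = {D}, which is not all of the schema, so we must add further attributes.
{D, F}⁺: F→EN adds E, N → {D, E, F, N}.
{D, N}⁺: DN→EF adds E, F → {D, E, F, N}.
Any other superkey contains one of these as a subset, so there are no further candidate keys.

{D, F}, {D, N}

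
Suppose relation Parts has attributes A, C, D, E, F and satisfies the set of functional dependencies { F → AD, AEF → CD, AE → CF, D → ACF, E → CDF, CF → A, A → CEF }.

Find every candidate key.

{A}, {D}, {E}, {F}

{A}⁺: A→CEF adds C, E, F; F→AD adds D → {A, C, D, E, F}.
{D}⁺: D→ACF adds A, C, F; A→CEF adds E → {A, C, D, E, F}.
{E}⁺: E→CDF adds C, D, F; CF→A adds A → {A, C, D, E, F}.
{F}⁺: F→AD adds A, D; D→ACF adds C; A→CEF adds E → {A, C, D, E, F}.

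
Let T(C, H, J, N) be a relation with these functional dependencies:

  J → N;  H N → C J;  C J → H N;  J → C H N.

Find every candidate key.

{J}; {H, N}

{J}⁺: J→N adds N; J→CHN adds C, H → {C, H, J, N}.
{H, N}⁺: HN→CJ adds C, J → {C, H, J, N}.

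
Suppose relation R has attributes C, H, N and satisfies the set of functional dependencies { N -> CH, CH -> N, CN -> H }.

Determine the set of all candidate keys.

{N}⁺: N→CH adds C, H → {C, H, N}.
{C, H}⁺: CH→N adds N → {C, H, N}. Minimal: {H}⁺ = {H}; {C}⁺ = {C} — none reach the full schema.
Any other superkey contains one of these as a subset, so there are no further candidate keys.

N; CH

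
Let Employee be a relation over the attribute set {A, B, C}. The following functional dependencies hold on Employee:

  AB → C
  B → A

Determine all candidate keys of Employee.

Attribute B never appears on the right-hand side of any dependency, so B must belong to every candidate key.
{B}⁺ = {A, B, C}, which is all of the schema, so {B} is the only candidate key.

(B)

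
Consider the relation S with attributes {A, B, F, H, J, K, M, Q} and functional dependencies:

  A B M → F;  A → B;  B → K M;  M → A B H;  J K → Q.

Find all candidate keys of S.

Attribute J never appears on the right-hand side of any dependency, so J must belong to every candidate key.
{J}⁺ = {J}, which is not all of the schema, so we must add further attributes.
{A, J}⁺: A→B adds B; B→KM adds K, M; M→ABH adds H; JK→Q adds Q; ABM→F adds F → {A, B, F, H, J, K, M, Q}. Minimal: {J}⁺ = {J}; {A}⁺ = {A, B, F, H, K, M} — none reach the full schema.
{B, J}⁺: B→KM adds K, M; M→ABH adds A, H; JK→Q adds Q; ABM→F adds F → {A, B, F, H, J, K, M, Q}. Minimal: {J}⁺ = {J}; {B}⁺ = {A, B, F, H, K, M} — none reach the full schema.
{J, M}⁺: M→ABH adds A, B, H; ABM→F adds F; B→KM adds K; JK→Q adds Q → {A, B, F, H, J, K, M, Q}. Minimal: {M}⁺ = {A, B, F, H, K, M}; {J}⁺ = {J} — none reach the full schema.

(A, J); (B, J); (J, M)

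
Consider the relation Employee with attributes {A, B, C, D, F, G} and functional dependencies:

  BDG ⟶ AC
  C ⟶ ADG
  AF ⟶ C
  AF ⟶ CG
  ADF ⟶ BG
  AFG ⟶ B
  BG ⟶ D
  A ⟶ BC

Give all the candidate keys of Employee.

Attribute F never appears on the right-hand side of any dependency, so F must belong to every candidate key.
{F}⁺ = {F}, which is not all of the schema, so we must add further attributes.
{A, F}⁺: AF→C adds C; AF→CG adds G; AFG→B adds B; BG→D adds D → {A, B, C, D, F, G}. Minimal: {F}⁺ = {F}; {A}⁺ = {A, B, C, D, G} — none reach the full schema.
{C, F}⁺: C→ADG adds A, D, G; ADF→BG adds B → {A, B, C, D, F, G}. Minimal: {F}⁺ = {F}; {C}⁺ = {A, B, C, D, G} — none reach the full schema.
{B, F, G}⁺: BG→D adds D; BDG→AC adds A, C → {A, B, C, D, F, G}. Minimal: {F, G}⁺ = {F, G}; {B, G}⁺ = {A, B, C, D, G}; {B, F}⁺ = {B, F} — none reach the full schema.
Any other superkey contains one of these as a subset, so there are no further candidate keys.

AF, CF, BFG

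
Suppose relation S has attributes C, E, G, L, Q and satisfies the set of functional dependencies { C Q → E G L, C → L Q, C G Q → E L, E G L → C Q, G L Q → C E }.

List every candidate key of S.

{C}⁺: C→LQ adds L, Q; CQ→EGL adds E, G → {C, E, G, L, Q}.
{E, G, L}⁺: EGL→CQ adds C, Q → {C, E, G, L, Q}.
{G, L, Q}⁺: GLQ→CE adds C, E → {C, E, G, L, Q}.

{C}, {E, G, L}, {G, L, Q}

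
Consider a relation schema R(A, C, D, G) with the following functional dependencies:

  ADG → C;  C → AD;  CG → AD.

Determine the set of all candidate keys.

Attribute G never appears on the right-hand side of any dependency, so G must belong to every candidate key.
{G}⁺ = {G}, which is not all of the schema, so we must add further attributes.
{C, G}⁺: C→AD adds A, D → {A, C, D, G}.
{A, D, G}⁺: ADG→C adds C → {A, C, D, G}.

{C, G}; {A, D, G}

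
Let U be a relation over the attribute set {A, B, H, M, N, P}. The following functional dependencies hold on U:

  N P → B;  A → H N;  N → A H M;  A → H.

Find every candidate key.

Attribute P never appears on the right-hand side of any dependency, so P must belong to every candidate key.
{P}⁺ = {P}, which is not all of the schema, so we must add further attributes.
{A, P}⁺: A→HN adds H, N; N→AHM adds M; NP→B adds B → {A, B, H, M, N, P}. Minimal: {P}⁺ = {P}; {A}⁺ = {A, H, M, N} — none reach the full schema.
{N, P}⁺: NP→B adds B; N→AHM adds A, H, M → {A, B, H, M, N, P}. Minimal: {P}⁺ = {P}; {N}⁺ = {A, H, M, N} — none reach the full schema.

AP, NP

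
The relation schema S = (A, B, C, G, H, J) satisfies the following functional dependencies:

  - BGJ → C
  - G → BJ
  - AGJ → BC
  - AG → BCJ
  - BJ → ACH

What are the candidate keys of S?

G

Attribute G never appears on the right-hand side of any dependency, so G must belong to every candidate key.
{G}⁺ = {A, B, C, G, H, J}, which is all of the schema, so {G} is the only candidate key.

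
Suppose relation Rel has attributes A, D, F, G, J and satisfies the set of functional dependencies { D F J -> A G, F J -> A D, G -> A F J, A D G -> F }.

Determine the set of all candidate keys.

(G); (F, J)

{G}⁺: G→AFJ adds A, F, J; FJ→AD adds D → {A, D, F, G, J}.
{F, J}⁺: FJ→AD adds A, D; DFJ→AG adds G → {A, D, F, G, J}. Minimal: {J}⁺ = {J}; {F}⁺ = {F} — none reach the full schema.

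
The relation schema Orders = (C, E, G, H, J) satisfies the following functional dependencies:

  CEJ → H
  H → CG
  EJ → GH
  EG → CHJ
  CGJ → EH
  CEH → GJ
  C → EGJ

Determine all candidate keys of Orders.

C; H; EG; EJ

{C}⁺: C→EGJ adds E, G, J; CEJ→H adds H → {C, E, G, H, J}.
{H}⁺: H→CG adds C, G; C→EGJ adds E, J → {C, E, G, H, J}.
{E, G}⁺: EG→CHJ adds C, H, J → {C, E, G, H, J}. Minimal: {G}⁺ = {G}; {E}⁺ = {E} — none reach the full schema.
{E, J}⁺: EJ→GH adds G, H; EG→CHJ adds C → {C, E, G, H, J}. Minimal: {J}⁺ = {J}; {E}⁺ = {E} — none reach the full schema.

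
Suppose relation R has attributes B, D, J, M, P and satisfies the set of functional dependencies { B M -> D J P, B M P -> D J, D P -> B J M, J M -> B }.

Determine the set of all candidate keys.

BM; DP; JM

{B, M}⁺: BM→DJP adds D, J, P → {B, D, J, M, P}.
{D, P}⁺: DP→BJM adds B, J, M → {B, D, J, M, P}.
{J, M}⁺: JM→B adds B; BM→DJP adds D, P → {B, D, J, M, P}.
Any other superkey contains one of these as a subset, so there are no further candidate keys.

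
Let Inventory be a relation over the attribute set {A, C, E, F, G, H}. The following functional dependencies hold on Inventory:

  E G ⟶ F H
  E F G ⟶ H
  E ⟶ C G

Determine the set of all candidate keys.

Attributes A, E never appear on any right-hand side, so every candidate key must contain {A, E}.
{A, E}⁺ = {A, C, E, F, G, H}, which is all of the schema, so {A, E} is the only candidate key.

(A, E)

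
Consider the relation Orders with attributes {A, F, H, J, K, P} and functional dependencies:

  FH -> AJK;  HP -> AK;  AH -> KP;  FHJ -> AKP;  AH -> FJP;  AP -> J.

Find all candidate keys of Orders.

Attribute H never appears on the right-hand side of any dependency, so H must belong to every candidate key.
{H}⁺ = {H}, which is not all of the schema, so we must add further attributes.
{A, H}⁺: AH→KP adds K, P; AH→FJP adds F, J → {A, F, H, J, K, P}. Minimal: {H}⁺ = {H}; {A}⁺ = {A} — none reach the full schema.
{F, H}⁺: FH→AJK adds A, J, K; AH→KP adds P → {A, F, H, J, K, P}. Minimal: {H}⁺ = {H}; {F}⁺ = {F} — none reach the full schema.
{H, P}⁺: HP→AK adds A, K; AH→FJP adds F, J → {A, F, H, J, K, P}. Minimal: {P}⁺ = {P}; {H}⁺ = {H} — none reach the full schema.
Any other superkey contains one of these as a subset, so there are no further candidate keys.

{A, H}; {F, H}; {H, P}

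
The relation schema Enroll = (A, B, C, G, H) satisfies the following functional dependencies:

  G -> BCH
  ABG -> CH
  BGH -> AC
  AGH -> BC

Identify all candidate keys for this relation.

{G}⁺: G→BCH adds B, C, H; BGH→AC adds A → {A, B, C, G, H}.
No other minimal superkey exists.

G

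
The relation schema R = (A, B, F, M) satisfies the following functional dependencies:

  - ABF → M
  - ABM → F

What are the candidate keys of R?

{A, B, F}⁺: ABF→M adds M → {A, B, F, M}. Minimal: {B, F}⁺ = {B, F}; {A, F}⁺ = {A, F}; {A, B}⁺ = {A, B} — none reach the full schema.
{A, B, M}⁺: ABM→F adds F → {A, B, F, M}. Minimal: {B, M}⁺ = {B, M}; {A, M}⁺ = {A, M}; {A, B}⁺ = {A, B} — none reach the full schema.

(A, B, F); (A, B, M)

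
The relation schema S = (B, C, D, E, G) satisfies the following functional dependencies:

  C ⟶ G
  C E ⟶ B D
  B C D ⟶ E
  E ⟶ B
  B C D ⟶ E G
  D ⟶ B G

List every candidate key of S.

{C, D}⁺: C→G adds G; D→BG adds B; BCD→E adds E → {B, C, D, E, G}. Minimal: {D}⁺ = {B, D, G}; {C}⁺ = {C, G} — none reach the full schema.
{C, E}⁺: C→G adds G; CE→BD adds B, D → {B, C, D, E, G}. Minimal: {E}⁺ = {B, E}; {C}⁺ = {C, G} — none reach the full schema.
Any other superkey contains one of these as a subset, so there are no further candidate keys.

(C, D), (C, E)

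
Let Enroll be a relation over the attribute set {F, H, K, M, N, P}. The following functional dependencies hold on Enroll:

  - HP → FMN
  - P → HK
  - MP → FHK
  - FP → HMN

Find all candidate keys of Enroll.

{P}

Attribute P never appears on the right-hand side of any dependency, so P must belong to every candidate key.
{P}⁺ = {F, H, K, M, N, P}, which is all of the schema, so {P} is the only candidate key.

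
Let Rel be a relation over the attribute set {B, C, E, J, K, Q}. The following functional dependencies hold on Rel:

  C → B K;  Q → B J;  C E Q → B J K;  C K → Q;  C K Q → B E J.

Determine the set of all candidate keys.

{C}⁺: C→BK adds B, K; CK→Q adds Q; CKQ→BEJ adds E, J → {B, C, E, J, K, Q}.
No other minimal superkey exists.

(C)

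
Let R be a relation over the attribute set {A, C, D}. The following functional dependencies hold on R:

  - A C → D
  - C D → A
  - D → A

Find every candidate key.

AC, CD

{A, C}⁺: AC→D adds D → {A, C, D}. Minimal: {C}⁺ = {C}; {A}⁺ = {A} — none reach the full schema.
{C, D}⁺: CD→A adds A → {A, C, D}. Minimal: {D}⁺ = {A, D}; {C}⁺ = {C} — none reach the full schema.
Any other superkey contains one of these as a subset, so there are no further candidate keys.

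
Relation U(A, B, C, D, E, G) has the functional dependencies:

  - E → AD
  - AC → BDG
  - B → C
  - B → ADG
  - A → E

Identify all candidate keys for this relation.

{B}⁺: B→C adds C; B→ADG adds A, D, G; A→E adds E → {A, B, C, D, E, G}.
{A, C}⁺: AC→BDG adds B, D, G; A→E adds E → {A, B, C, D, E, G}.
{C, E}⁺: E→AD adds A, D; AC→BDG adds B, G → {A, B, C, D, E, G}.

(B), (A, C), (C, E)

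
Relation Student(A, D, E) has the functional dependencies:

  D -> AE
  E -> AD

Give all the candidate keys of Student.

(D), (E)

{D}⁺: D→AE adds A, E → {A, D, E}.
{E}⁺: E→AD adds A, D → {A, D, E}.
Any other superkey contains one of these as a subset, so there are no further candidate keys.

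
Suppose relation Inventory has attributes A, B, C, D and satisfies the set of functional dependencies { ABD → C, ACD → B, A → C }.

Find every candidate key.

Attributes A, D never appear on any right-hand side, so every candidate key must contain {A, D}.
{A, D}⁺ = {A, B, C, D}, which is all of the schema, so {A, D} is the only candidate key.

{A, D}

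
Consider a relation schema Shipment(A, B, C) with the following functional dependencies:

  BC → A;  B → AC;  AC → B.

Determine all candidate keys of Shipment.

{B}⁺: B→AC adds A, C → {A, B, C}.
{A, C}⁺: AC→B adds B → {A, B, C}.

{B}, {A, C}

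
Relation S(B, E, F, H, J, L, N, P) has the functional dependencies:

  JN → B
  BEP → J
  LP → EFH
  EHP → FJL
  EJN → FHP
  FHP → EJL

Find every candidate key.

EJN, LNP, BENP, EHNP, FHNP

Attribute N never appears on the right-hand side of any dependency, so N must belong to every candidate key.
{N}⁺ = {N}, which is not all of the schema, so we must add further attributes.
{E, J, N}⁺: JN→B adds B; EJN→FHP adds F, H, P; FHP→EJL adds L → {B, E, F, H, J, L, N, P}.
{L, N, P}⁺: LP→EFH adds E, F, H; EHP→FJL adds J; JN→B adds B → {B, E, F, H, J, L, N, P}.
{B, E, N, P}⁺: BEP→J adds J; EJN→FHP adds F, H; FHP→EJL adds L → {B, E, F, H, J, L, N, P}.
{E, H, N, P}⁺: EHP→FJL adds F, J, L; JN→B adds B → {B, E, F, H, J, L, N, P}.
{F, H, N, P}⁺: FHP→EJL adds E, J, L; JN→B adds B → {B, E, F, H, J, L, N, P}.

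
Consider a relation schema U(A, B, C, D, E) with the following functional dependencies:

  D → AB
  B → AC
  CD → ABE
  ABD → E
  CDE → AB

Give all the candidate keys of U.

{D}

Attribute D never appears on the right-hand side of any dependency, so D must belong to every candidate key.
{D}⁺ = {A, B, C, D, E}, which is all of the schema, so {D} is the only candidate key.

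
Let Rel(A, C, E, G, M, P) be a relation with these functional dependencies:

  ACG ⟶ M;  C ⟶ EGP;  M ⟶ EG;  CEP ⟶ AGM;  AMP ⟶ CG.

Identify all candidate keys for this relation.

{C}⁺: C→EGP adds E, G, P; CEP→AGM adds A, M → {A, C, E, G, M, P}.
{A, M, P}⁺: M→EG adds E, G; AMP→CG adds C → {A, C, E, G, M, P}. Minimal: {M, P}⁺ = {E, G, M, P}; {A, P}⁺ = {A, P}; {A, M}⁺ = {A, E, G, M} — none reach the full schema.

{C}, {A, M, P}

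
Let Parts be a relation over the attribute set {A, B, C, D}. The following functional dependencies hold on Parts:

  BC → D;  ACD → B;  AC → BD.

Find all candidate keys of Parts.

Attributes A, C never appear on any right-hand side, so every candidate key must contain {A, C}.
{A, C}⁺ = {A, B, C, D}, which is all of the schema, so {A, C} is the only candidate key.

{A, C}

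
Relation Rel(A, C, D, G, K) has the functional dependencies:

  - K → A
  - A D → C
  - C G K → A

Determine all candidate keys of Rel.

Attributes D, G, K never appear on any right-hand side, so every candidate key must contain {D, G, K}.
{D, G, K}⁺ = {A, C, D, G, K}, which is all of the schema, so {D, G, K} is the only candidate key.

(D, G, K)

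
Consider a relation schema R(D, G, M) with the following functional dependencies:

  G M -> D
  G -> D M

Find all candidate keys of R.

Attribute G never appears on the right-hand side of any dependency, so G must belong to every candidate key.
{G}⁺ = {D, G, M}, which is all of the schema, so {G} is the only candidate key.

{G}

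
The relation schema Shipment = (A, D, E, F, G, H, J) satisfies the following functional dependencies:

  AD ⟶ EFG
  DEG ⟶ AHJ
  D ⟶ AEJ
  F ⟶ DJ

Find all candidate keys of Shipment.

{D}⁺: D→AEJ adds A, E, J; AD→EFG adds F, G; DEG→AHJ adds H → {A, D, E, F, G, H, J}.
{F}⁺: F→DJ adds D, J; D→AEJ adds A, E; AD→EFG adds G; DEG→AHJ adds H → {A, D, E, F, G, H, J}.

{D}, {F}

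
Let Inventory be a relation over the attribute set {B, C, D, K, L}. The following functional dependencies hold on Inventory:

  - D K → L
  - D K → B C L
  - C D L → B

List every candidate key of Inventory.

Attributes D, K never appear on any right-hand side, so every candidate key must contain {D, K}.
{D, K}⁺ = {B, C, D, K, L}, which is all of the schema, so {D, K} is the only candidate key.

DK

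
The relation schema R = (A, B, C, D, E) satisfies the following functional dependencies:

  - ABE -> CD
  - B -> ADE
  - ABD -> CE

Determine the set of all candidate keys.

{B}

Attribute B never appears on the right-hand side of any dependency, so B must belong to every candidate key.
{B}⁺ = {A, B, C, D, E}, which is all of the schema, so {B} is the only candidate key.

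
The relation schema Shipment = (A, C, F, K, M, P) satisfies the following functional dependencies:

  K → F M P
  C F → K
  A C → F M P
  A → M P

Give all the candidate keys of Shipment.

{A, C}⁺: AC→FMP adds F, M, P; CF→K adds K → {A, C, F, K, M, P}. Minimal: {C}⁺ = {C}; {A}⁺ = {A, M, P} — none reach the full schema.
No other minimal superkey exists.

AC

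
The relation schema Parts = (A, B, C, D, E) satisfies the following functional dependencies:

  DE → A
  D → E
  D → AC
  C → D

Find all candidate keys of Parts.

{B, C}; {B, D}

Attribute B never appears on the right-hand side of any dependency, so B must belong to every candidate key.
{B}⁺ = {B}, which is not all of the schema, so we must add further attributes.
{B, C}⁺: C→D adds D; D→E adds E; D→AC adds A → {A, B, C, D, E}.
{B, D}⁺: D→E adds E; D→AC adds A, C → {A, B, C, D, E}.
Any other superkey contains one of these as a subset, so there are no further candidate keys.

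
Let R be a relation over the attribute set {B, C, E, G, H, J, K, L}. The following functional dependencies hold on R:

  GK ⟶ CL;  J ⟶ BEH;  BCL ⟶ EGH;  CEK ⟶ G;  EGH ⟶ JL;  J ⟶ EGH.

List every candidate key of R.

Attribute K never appears on the right-hand side of any dependency, so K must belong to every candidate key.
{K}⁺ = {K}, which is not all of the schema, so we must add further attributes.
{J, K}⁺: J→BEH adds B, E, H; J→EGH adds G; GK→CL adds C, L → {B, C, E, G, H, J, K, L}. Minimal: {K}⁺ = {K}; {J}⁺ = {B, E, G, H, J, L} — none reach the full schema.
{B, G, K}⁺: GK→CL adds C, L; BCL→EGH adds E, H; EGH→JL adds J → {B, C, E, G, H, J, K, L}. Minimal: {G, K}⁺ = {C, G, K, L}; {B, K}⁺ = {B, K}; {B, G}⁺ = {B, G} — none reach the full schema.
{B, C, E, K}⁺: CEK→G adds G; GK→CL adds L; BCL→EGH adds H; EGH→JL adds J → {B, C, E, G, H, J, K, L}. Minimal: {C, E, K}⁺ = {C, E, G, K, L}; {B, E, K}⁺ = {B, E, K}; {B, C, K}⁺ = {B, C, K}; … — none reach the full schema.
{B, C, K, L}⁺: BCL→EGH adds E, G, H; EGH→JL adds J → {B, C, E, G, H, J, K, L}. Minimal: {C, K, L}⁺ = {C, K, L}; {B, K, L}⁺ = {B, K, L}; {B, C, L}⁺ = {B, C, E, G, H, J, L}; … — none reach the full schema.
{C, E, H, K}⁺: CEK→G adds G; EGH→JL adds J, L; J→BEH adds B → {B, C, E, G, H, J, K, L}. Minimal: {E, H, K}⁺ = {E, H, K}; {C, H, K}⁺ = {C, H, K}; {C, E, K}⁺ = {C, E, G, K, L}; … — none reach the full schema.
{E, G, H, K}⁺: GK→CL adds C, L; EGH→JL adds J; J→BEH adds B → {B, C, E, G, H, J, K, L}. Minimal: {G, H, K}⁺ = {C, G, H, K, L}; {E, H, K}⁺ = {E, H, K}; {E, G, K}⁺ = {C, E, G, K, L}; … — none reach the full schema.
Any other superkey contains one of these as a subset, so there are no further candidate keys.

(J, K); (B, G, K); (B, C, E, K); (B, C, K, L); (C, E, H, K); (E, G, H, K)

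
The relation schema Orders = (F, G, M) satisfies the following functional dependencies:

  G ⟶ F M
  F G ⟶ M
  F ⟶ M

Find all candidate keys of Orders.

{G}

Attribute G never appears on the right-hand side of any dependency, so G must belong to every candidate key.
{G}⁺ = {F, G, M}, which is all of the schema, so {G} is the only candidate key.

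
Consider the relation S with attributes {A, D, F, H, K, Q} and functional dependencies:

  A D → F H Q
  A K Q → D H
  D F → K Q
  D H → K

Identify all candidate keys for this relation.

Attribute A never appears on the right-hand side of any dependency, so A must belong to every candidate key.
{A}⁺ = {A}, which is not all of the schema, so we must add further attributes.
{A, D}⁺: AD→FHQ adds F, H, Q; DF→KQ adds K → {A, D, F, H, K, Q}.
{A, K, Q}⁺: AKQ→DH adds D, H; AD→FHQ adds F → {A, D, F, H, K, Q}.

AD, AKQ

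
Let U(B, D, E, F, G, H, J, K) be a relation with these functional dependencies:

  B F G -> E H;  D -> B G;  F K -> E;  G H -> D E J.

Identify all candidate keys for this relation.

{D, F, K}, {B, F, G, K}, {F, G, H, K}

Attributes F, K never appear on any right-hand side, so every candidate key must contain {F, K}.
{F, K}⁺ = {E, F, K}, which is not all of the schema, so we must add further attributes.
{D, F, K}⁺: D→BG adds B, G; FK→E adds E; BFG→EH adds H; GH→DEJ adds J → {B, D, E, F, G, H, J, K}.
{B, F, G, K}⁺: BFG→EH adds E, H; GH→DEJ adds D, J → {B, D, E, F, G, H, J, K}.
{F, G, H, K}⁺: FK→E adds E; GH→DEJ adds D, J; D→BG adds B → {B, D, E, F, G, H, J, K}.
Any other superkey contains one of these as a subset, so there are no further candidate keys.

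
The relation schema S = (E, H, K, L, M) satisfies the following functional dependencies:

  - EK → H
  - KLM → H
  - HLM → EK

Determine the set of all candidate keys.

Attributes L, M never appear on any right-hand side, so every candidate key must contain {L, M}.
{L, M}⁺ = {L, M}, which is not all of the schema, so we must add further attributes.
{H, L, M}⁺: HLM→EK adds E, K → {E, H, K, L, M}. Minimal: {L, M}⁺ = {L, M}; {H, M}⁺ = {H, M}; {H, L}⁺ = {H, L} — none reach the full schema.
{K, L, M}⁺: KLM→H adds H; HLM→EK adds E → {E, H, K, L, M}. Minimal: {L, M}⁺ = {L, M}; {K, M}⁺ = {K, M}; {K, L}⁺ = {K, L} — none reach the full schema.

(H, L, M); (K, L, M)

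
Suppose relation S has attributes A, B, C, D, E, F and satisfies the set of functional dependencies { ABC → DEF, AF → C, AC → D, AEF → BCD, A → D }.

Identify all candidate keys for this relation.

(A, B, C); (A, B, F); (A, E, F)

Attribute A never appears on the right-hand side of any dependency, so A must belong to every candidate key.
{A}⁺ = {A, D}, which is not all of the schema, so we must add further attributes.
{A, B, C}⁺: ABC→DEF adds D, E, F → {A, B, C, D, E, F}. Minimal: {B, C}⁺ = {B, C}; {A, C}⁺ = {A, C, D}; {A, B}⁺ = {A, B, D} — none reach the full schema.
{A, B, F}⁺: AF→C adds C; AC→D adds D; ABC→DEF adds E → {A, B, C, D, E, F}. Minimal: {B, F}⁺ = {B, F}; {A, F}⁺ = {A, C, D, F}; {A, B}⁺ = {A, B, D} — none reach the full schema.
{A, E, F}⁺: AF→C adds C; AC→D adds D; AEF→BCD adds B → {A, B, C, D, E, F}. Minimal: {E, F}⁺ = {E, F}; {A, F}⁺ = {A, C, D, F}; {A, E}⁺ = {A, D, E} — none reach the full schema.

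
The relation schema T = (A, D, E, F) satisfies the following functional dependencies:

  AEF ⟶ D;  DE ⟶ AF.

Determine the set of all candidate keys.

Attribute E never appears on the right-hand side of any dependency, so E must belong to every candidate key.
{E}⁺ = {E}, which is not all of the schema, so we must add further attributes.
{D, E}⁺: DE→AF adds A, F → {A, D, E, F}. Minimal: {E}⁺ = {E}; {D}⁺ = {D} — none reach the full schema.
{A, E, F}⁺: AEF→D adds D → {A, D, E, F}. Minimal: {E, F}⁺ = {E, F}; {A, F}⁺ = {A, F}; {A, E}⁺ = {A, E} — none reach the full schema.
Any other superkey contains one of these as a subset, so there are no further candidate keys.

{D, E}, {A, E, F}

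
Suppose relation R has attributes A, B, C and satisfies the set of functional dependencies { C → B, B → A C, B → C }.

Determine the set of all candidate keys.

(B); (C)

{B}⁺: B→AC adds A, C → {A, B, C}.
{C}⁺: C→B adds B; B→AC adds A → {A, B, C}.
Any other superkey contains one of these as a subset, so there are no further candidate keys.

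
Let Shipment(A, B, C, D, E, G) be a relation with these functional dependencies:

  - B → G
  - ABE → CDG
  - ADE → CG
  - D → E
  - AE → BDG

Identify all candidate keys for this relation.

(A, D), (A, E)

Attribute A never appears on the right-hand side of any dependency, so A must belong to every candidate key.
{A}⁺ = {A}, which is not all of the schema, so we must add further attributes.
{A, D}⁺: D→E adds E; AE→BDG adds B, G; ABE→CDG adds C → {A, B, C, D, E, G}. Minimal: {D}⁺ = {D, E}; {A}⁺ = {A} — none reach the full schema.
{A, E}⁺: AE→BDG adds B, D, G; ABE→CDG adds C → {A, B, C, D, E, G}. Minimal: {E}⁺ = {E}; {A}⁺ = {A} — none reach the full schema.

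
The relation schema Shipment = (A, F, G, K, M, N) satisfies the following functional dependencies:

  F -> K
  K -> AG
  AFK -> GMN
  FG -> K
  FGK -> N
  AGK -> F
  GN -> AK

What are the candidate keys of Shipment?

(F), (K), (G, N)

{F}⁺: F→K adds K; K→AG adds A, G; AFK→GMN adds M, N → {A, F, G, K, M, N}.
{K}⁺: K→AG adds A, G; AGK→F adds F; AFK→GMN adds M, N → {A, F, G, K, M, N}.
{G, N}⁺: GN→AK adds A, K; AGK→F adds F; AFK→GMN adds M → {A, F, G, K, M, N}. Minimal: {N}⁺ = {N}; {G}⁺ = {G} — none reach the full schema.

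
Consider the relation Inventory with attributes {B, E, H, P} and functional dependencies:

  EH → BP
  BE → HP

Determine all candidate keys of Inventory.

(B, E), (E, H)

Attribute E never appears on the right-hand side of any dependency, so E must belong to every candidate key.
{E}⁺ = {E}, which is not all of the schema, so we must add further attributes.
{B, E}⁺: BE→HP adds H, P → {B, E, H, P}. Minimal: {E}⁺ = {E}; {B}⁺ = {B} — none reach the full schema.
{E, H}⁺: EH→BP adds B, P → {B, E, H, P}. Minimal: {H}⁺ = {H}; {E}⁺ = {E} — none reach the full schema.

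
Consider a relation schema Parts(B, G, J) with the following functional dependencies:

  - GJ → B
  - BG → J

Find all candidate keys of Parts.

BG; GJ

Attribute G never appears on the right-hand side of any dependency, so G must belong to every candidate key.
{G}⁺ = {G}, which is not all of the schema, so we must add further attributes.
{B, G}⁺: BG→J adds J → {B, G, J}. Minimal: {G}⁺ = {G}; {B}⁺ = {B} — none reach the full schema.
{G, J}⁺: GJ→B adds B → {B, G, J}. Minimal: {J}⁺ = {J}; {G}⁺ = {G} — none reach the full schema.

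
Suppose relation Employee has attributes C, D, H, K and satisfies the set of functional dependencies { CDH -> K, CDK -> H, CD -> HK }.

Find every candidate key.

Attributes C, D never appear on any right-hand side, so every candidate key must contain {C, D}.
{C, D}⁺ = {C, D, H, K}, which is all of the schema, so {C, D} is the only candidate key.

{C, D}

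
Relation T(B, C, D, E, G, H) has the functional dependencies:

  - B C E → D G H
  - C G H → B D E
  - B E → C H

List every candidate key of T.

{B, E}, {C, G, H}

{B, E}⁺: BE→CH adds C, H; BCE→DGH adds D, G → {B, C, D, E, G, H}. Minimal: {E}⁺ = {E}; {B}⁺ = {B} — none reach the full schema.
{C, G, H}⁺: CGH→BDE adds B, D, E → {B, C, D, E, G, H}. Minimal: {G, H}⁺ = {G, H}; {C, H}⁺ = {C, H}; {C, G}⁺ = {C, G} — none reach the full schema.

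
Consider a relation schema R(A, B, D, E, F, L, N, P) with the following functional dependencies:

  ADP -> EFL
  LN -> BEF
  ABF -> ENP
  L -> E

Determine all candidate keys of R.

Attributes A, D never appear on any right-hand side, so every candidate key must contain {A, D}.
{A, D}⁺ = {A, D}, which is not all of the schema, so we must add further attributes.
{A, B, D, F}⁺: ABF→ENP adds E, N, P; ADP→EFL adds L → {A, B, D, E, F, L, N, P}. Minimal: {B, D, F}⁺ = {B, D, F}; {A, D, F}⁺ = {A, D, F}; {A, B, F}⁺ = {A, B, E, F, N, P}; … — none reach the full schema.
{A, B, D, P}⁺: ADP→EFL adds E, F, L; ABF→ENP adds N → {A, B, D, E, F, L, N, P}. Minimal: {B, D, P}⁺ = {B, D, P}; {A, D, P}⁺ = {A, D, E, F, L, P}; {A, B, P}⁺ = {A, B, P}; … — none reach the full schema.
{A, D, L, N}⁺: LN→BEF adds B, E, F; ABF→ENP adds P → {A, B, D, E, F, L, N, P}. Minimal: {D, L, N}⁺ = {B, D, E, F, L, N}; {A, L, N}⁺ = {A, B, E, F, L, N, P}; {A, D, N}⁺ = {A, D, N}; … — none reach the full schema.
{A, D, N, P}⁺: ADP→EFL adds E, F, L; LN→BEF adds B → {A, B, D, E, F, L, N, P}. Minimal: {D, N, P}⁺ = {D, N, P}; {A, N, P}⁺ = {A, N, P}; {A, D, P}⁺ = {A, D, E, F, L, P}; … — none reach the full schema.

{A, B, D, F}, {A, B, D, P}, {A, D, L, N}, {A, D, N, P}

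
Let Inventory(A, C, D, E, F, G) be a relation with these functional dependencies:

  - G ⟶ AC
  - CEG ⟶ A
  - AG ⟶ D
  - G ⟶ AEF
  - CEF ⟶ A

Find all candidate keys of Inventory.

Attribute G never appears on the right-hand side of any dependency, so G must belong to every candidate key.
{G}⁺ = {A, C, D, E, F, G}, which is all of the schema, so {G} is the only candidate key.

G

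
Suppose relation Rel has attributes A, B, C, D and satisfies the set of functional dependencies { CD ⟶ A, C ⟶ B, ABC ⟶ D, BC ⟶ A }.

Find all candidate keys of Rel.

(C)

Attribute C never appears on the right-hand side of any dependency, so C must belong to every candidate key.
{C}⁺ = {A, B, C, D}, which is all of the schema, so {C} is the only candidate key.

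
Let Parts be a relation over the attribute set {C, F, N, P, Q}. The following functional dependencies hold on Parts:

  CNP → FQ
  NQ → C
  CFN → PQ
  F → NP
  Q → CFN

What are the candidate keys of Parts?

{Q}⁺: Q→CFN adds C, F, N; CFN→PQ adds P → {C, F, N, P, Q}.
{C, F}⁺: F→NP adds N, P; CNP→FQ adds Q → {C, F, N, P, Q}.
{C, N, P}⁺: CNP→FQ adds F, Q → {C, F, N, P, Q}.
Any other superkey contains one of these as a subset, so there are no further candidate keys.

Q; CF; CNP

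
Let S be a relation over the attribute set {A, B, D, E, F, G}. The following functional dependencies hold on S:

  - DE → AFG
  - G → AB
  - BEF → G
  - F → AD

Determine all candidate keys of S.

(D, E), (E, F)

Attribute E never appears on the right-hand side of any dependency, so E must belong to every candidate key.
{E}⁺ = {E}, which is not all of the schema, so we must add further attributes.
{D, E}⁺: DE→AFG adds A, F, G; G→AB adds B → {A, B, D, E, F, G}.
{E, F}⁺: F→AD adds A, D; DE→AFG adds G; G→AB adds B → {A, B, D, E, F, G}.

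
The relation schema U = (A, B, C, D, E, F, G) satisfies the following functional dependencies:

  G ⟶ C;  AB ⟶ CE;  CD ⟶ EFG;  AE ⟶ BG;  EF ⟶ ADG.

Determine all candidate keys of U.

{C, D}⁺: CD→EFG adds E, F, G; EF→ADG adds A; AE→BG adds B → {A, B, C, D, E, F, G}. Minimal: {D}⁺ = {D}; {C}⁺ = {C} — none reach the full schema.
{D, G}⁺: G→C adds C; CD→EFG adds E, F; EF→ADG adds A; AE→BG adds B → {A, B, C, D, E, F, G}. Minimal: {G}⁺ = {C, G}; {D}⁺ = {D} — none reach the full schema.
{E, F}⁺: EF→ADG adds A, D, G; G→C adds C; AE→BG adds B → {A, B, C, D, E, F, G}. Minimal: {F}⁺ = {F}; {E}⁺ = {E} — none reach the full schema.
{A, B, D}⁺: AB→CE adds C, E; CD→EFG adds F, G → {A, B, C, D, E, F, G}. Minimal: {B, D}⁺ = {B, D}; {A, D}⁺ = {A, D}; {A, B}⁺ = {A, B, C, E, G} — none reach the full schema.
{A, B, F}⁺: AB→CE adds C, E; AE→BG adds G; EF→ADG adds D → {A, B, C, D, E, F, G}. Minimal: {B, F}⁺ = {B, F}; {A, F}⁺ = {A, F}; {A, B}⁺ = {A, B, C, E, G} — none reach the full schema.
{A, D, E}⁺: AE→BG adds B, G; G→C adds C; CD→EFG adds F → {A, B, C, D, E, F, G}. Minimal: {D, E}⁺ = {D, E}; {A, E}⁺ = {A, B, C, E, G}; {A, D}⁺ = {A, D} — none reach the full schema.
Any other superkey contains one of these as a subset, so there are no further candidate keys.

(C, D), (D, G), (E, F), (A, B, D), (A, B, F), (A, D, E)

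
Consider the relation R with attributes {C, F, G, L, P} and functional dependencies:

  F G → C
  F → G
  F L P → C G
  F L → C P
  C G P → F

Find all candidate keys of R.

FL, CGLP

Attribute L never appears on the right-hand side of any dependency, so L must belong to every candidate key.
{L}⁺ = {L}, which is not all of the schema, so we must add further attributes.
{F, L}⁺: F→G adds G; FL→CP adds C, P → {C, F, G, L, P}.
{C, G, L, P}⁺: CGP→F adds F → {C, F, G, L, P}.
Any other superkey contains one of these as a subset, so there are no further candidate keys.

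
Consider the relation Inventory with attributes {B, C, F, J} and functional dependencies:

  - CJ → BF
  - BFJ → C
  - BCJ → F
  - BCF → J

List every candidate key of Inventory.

{C, J}⁺: CJ→BF adds B, F → {B, C, F, J}. Minimal: {J}⁺ = {J}; {C}⁺ = {C} — none reach the full schema.
{B, C, F}⁺: BCF→J adds J → {B, C, F, J}. Minimal: {C, F}⁺ = {C, F}; {B, F}⁺ = {B, F}; {B, C}⁺ = {B, C} — none reach the full schema.
{B, F, J}⁺: BFJ→C adds C → {B, C, F, J}. Minimal: {F, J}⁺ = {F, J}; {B, J}⁺ = {B, J}; {B, F}⁺ = {B, F} — none reach the full schema.
Any other superkey contains one of these as a subset, so there are no further candidate keys.

{C, J}, {B, C, F}, {B, F, J}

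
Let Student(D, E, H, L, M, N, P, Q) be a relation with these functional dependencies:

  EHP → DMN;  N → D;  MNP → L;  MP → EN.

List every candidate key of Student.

Attributes H, P, Q never appear on any right-hand side, so every candidate key must contain {H, P, Q}.
{H, P, Q}⁺ = {H, P, Q}, which is not all of the schema, so we must add further attributes.
{E, H, P, Q}⁺: EHP→DMN adds D, M, N; MNP→L adds L → {D, E, H, L, M, N, P, Q}.
{H, M, P, Q}⁺: MP→EN adds E, N; EHP→DMN adds D; MNP→L adds L → {D, E, H, L, M, N, P, Q}.
Any other superkey contains one of these as a subset, so there are no further candidate keys.

{E, H, P, Q}; {H, M, P, Q}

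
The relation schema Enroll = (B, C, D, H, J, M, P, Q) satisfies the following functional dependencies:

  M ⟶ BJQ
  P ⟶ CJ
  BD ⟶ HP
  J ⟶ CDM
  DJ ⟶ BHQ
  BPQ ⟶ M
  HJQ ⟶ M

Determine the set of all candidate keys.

{J}⁺: J→CDM adds C, D, M; DJ→BHQ adds B, H, Q; BD→HP adds P → {B, C, D, H, J, M, P, Q}.
{M}⁺: M→BJQ adds B, J, Q; J→CDM adds C, D; DJ→BHQ adds H; BD→HP adds P → {B, C, D, H, J, M, P, Q}.
{P}⁺: P→CJ adds C, J; J→CDM adds D, M; DJ→BHQ adds B, H, Q → {B, C, D, H, J, M, P, Q}.
{B, D}⁺: BD→HP adds H, P; P→CJ adds C, J; J→CDM adds M; DJ→BHQ adds Q → {B, C, D, H, J, M, P, Q}. Minimal: {D}⁺ = {D}; {B}⁺ = {B} — none reach the full schema.

J, M, P, BD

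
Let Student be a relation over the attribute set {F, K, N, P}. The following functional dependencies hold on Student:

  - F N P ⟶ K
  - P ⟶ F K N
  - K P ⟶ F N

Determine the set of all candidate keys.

(P)

Attribute P never appears on the right-hand side of any dependency, so P must belong to every candidate key.
{P}⁺ = {F, K, N, P}, which is all of the schema, so {P} is the only candidate key.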